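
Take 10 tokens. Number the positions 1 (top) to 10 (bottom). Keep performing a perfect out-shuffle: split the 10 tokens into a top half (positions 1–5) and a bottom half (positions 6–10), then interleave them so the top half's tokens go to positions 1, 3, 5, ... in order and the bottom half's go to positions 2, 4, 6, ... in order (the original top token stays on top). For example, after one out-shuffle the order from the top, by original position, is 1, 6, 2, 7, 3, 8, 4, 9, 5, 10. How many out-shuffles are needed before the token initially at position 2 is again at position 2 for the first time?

Follow position 2 under repeated out-shuffles:
2 → 3 → 5 → 9 → 8 → 6 → 2
It first returns after 6 out-shuffles.

6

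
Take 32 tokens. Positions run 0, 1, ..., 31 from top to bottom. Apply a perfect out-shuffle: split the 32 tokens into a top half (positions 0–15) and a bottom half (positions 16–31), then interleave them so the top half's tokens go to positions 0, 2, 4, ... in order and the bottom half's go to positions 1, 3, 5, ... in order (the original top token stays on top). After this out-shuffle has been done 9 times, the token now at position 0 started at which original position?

Work backwards from position 0, undoing one out-shuffle at a time:
0 ← 0 ← 0 ← 0 ← 0 ← 0 ← 0 ← 0 ← 0 ← 0
So the token now at position 0 started at position 0.

0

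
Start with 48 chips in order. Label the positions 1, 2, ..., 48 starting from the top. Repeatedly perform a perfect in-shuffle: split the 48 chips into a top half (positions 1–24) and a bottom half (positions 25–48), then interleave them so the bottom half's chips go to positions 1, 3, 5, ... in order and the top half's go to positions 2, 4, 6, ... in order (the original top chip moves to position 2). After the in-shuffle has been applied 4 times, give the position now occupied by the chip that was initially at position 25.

Track the chip's position through each in-shuffle:
25 → 1 → 2 → 4 → 8

8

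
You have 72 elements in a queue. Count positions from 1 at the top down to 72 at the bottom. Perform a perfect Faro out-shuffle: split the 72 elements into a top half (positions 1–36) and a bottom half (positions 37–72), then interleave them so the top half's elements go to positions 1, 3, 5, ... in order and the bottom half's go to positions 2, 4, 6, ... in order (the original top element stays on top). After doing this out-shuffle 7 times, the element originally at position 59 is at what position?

Track the element's position through each out-shuffle:
59 → 46 → 20 → 39 → 6 → 11 → 21 → 41

41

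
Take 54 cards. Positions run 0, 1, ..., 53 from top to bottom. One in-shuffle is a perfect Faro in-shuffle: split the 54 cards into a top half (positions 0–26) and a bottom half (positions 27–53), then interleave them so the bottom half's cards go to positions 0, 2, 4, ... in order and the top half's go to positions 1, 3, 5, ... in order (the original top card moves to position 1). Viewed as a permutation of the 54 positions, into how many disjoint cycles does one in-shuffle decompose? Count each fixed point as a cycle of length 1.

Trace each unvisited position around until it returns:
(0 1 3 7 15 31 ... len 20) (2 5 11 23 47 40 ... len 20) (4 9 19 39 24 49 44 34 14 29) (10 21 43 32)
4 cycles in total.

4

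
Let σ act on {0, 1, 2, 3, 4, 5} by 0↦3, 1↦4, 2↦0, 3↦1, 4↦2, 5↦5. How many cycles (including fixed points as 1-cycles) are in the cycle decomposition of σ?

Cycle decomposition: (0 3 1 4 2) (5).
2 cycles.

2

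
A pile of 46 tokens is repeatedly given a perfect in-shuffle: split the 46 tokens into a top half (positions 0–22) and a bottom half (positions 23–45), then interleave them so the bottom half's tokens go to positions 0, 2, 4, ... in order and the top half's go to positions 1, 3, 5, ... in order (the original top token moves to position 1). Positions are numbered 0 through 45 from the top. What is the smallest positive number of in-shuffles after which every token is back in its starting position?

The in-shuffle permutes the 46 positions with cycle lengths [23, 23].
Every token is home exactly when every cycle has completed a whole number of laps, i.e. after lcm(23) = 23 in-shuffles.

23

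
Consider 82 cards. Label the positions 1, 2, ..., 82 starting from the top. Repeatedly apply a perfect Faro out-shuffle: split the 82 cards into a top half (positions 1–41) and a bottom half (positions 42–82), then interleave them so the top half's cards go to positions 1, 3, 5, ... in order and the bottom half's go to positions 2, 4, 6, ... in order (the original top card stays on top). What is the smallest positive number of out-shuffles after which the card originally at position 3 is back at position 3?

Follow position 3 under repeated out-shuffles:
3 → 5 → 9 → 17 → 33 → 65 → 48 → 14 → ... → 3 (length 54)
It first returns after 54 out-shuffles.

54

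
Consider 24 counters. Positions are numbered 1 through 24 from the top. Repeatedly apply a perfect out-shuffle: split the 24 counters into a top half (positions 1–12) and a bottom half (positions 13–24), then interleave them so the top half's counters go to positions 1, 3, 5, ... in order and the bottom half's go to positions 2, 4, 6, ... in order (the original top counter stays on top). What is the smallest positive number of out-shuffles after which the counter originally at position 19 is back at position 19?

11

Follow position 19 under repeated out-shuffles:
19 → 14 → 4 → 7 → 13 → 2 → 3 → 5 → 9 → 17 → 10 → 19
It first returns after 11 out-shuffles.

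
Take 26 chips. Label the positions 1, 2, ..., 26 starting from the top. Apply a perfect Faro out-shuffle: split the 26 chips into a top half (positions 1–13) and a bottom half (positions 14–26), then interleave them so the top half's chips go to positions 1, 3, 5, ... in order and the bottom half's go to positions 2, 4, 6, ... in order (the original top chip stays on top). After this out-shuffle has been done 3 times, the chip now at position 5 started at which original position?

Work backwards from position 5, undoing one out-shuffle at a time:
5 ← 3 ← 2 ← 14
So the chip now at position 5 started at position 14.

14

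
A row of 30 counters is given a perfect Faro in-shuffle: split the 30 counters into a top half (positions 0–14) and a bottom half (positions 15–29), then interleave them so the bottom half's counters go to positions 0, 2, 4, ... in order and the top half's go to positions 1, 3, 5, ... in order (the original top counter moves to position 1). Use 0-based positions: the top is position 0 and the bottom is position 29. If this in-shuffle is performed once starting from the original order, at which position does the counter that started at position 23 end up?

16

Track the counter's position through each in-shuffle:
23 → 16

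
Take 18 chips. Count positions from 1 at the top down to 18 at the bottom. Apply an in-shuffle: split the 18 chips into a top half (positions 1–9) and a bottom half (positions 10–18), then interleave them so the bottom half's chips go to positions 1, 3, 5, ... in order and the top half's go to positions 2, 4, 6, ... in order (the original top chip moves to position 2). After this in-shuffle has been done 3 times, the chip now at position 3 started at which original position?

Work backwards from position 3, undoing one in-shuffle at a time:
3 ← 11 ← 15 ← 17
So the chip now at position 3 started at position 17.

17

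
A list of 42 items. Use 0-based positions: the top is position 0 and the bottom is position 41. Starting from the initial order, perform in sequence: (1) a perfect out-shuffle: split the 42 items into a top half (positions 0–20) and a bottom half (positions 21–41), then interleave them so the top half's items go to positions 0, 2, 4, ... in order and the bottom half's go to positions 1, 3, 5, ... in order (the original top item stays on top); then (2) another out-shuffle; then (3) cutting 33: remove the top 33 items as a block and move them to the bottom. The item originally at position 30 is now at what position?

5

Track the item from position 30 forward through each operation:
  after op 1 (out-shuffle): 30 → 19
  after op 2 (out-shuffle): 19 → 38
  after op 3 (cut 33): 38 → 5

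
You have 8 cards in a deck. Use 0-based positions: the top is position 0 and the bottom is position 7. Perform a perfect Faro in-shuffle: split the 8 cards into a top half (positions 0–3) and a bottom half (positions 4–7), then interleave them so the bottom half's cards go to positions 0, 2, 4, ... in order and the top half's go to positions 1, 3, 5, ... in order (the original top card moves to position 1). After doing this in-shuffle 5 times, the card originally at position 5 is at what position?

Track the card's position through each in-shuffle:
5 → 2 → 5 → 2 → 5 → 2

2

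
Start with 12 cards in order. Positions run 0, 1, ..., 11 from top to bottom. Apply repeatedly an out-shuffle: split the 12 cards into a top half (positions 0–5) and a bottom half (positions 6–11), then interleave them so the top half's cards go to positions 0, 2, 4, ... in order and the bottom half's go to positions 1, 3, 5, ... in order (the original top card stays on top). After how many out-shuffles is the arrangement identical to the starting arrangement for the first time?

10

The out-shuffle permutes the 12 positions with cycle lengths [1, 1, 10].
Every card is home exactly when every cycle has completed a whole number of laps, i.e. after lcm(1, 10) = 10 out-shuffles.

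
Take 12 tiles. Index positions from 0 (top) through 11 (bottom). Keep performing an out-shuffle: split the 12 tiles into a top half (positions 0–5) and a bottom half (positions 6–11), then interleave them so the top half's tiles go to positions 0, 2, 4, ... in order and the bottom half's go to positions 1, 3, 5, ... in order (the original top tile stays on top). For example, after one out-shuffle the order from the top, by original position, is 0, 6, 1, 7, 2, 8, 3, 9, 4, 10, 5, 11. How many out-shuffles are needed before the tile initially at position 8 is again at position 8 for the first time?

Follow position 8 under repeated out-shuffles:
8 → 5 → 10 → 9 → 7 → 3 → 6 → 1 → 2 → 4 → 8
It first returns after 10 out-shuffles.

10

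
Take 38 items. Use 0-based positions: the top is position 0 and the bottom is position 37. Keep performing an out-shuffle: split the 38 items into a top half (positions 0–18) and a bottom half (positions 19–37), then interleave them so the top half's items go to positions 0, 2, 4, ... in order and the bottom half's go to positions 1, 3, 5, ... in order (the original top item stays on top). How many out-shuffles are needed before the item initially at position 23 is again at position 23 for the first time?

36

Follow position 23 under repeated out-shuffles:
23 → 9 → 18 → 36 → 35 → 33 → 29 → 21 → ... → 23 (length 36)
It first returns after 36 out-shuffles.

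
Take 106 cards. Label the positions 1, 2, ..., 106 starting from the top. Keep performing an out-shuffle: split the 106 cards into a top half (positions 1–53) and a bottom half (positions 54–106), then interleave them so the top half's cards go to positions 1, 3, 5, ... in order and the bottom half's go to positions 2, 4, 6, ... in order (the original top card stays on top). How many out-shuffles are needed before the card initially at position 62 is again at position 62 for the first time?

12

Follow position 62 under repeated out-shuffles:
62 → 18 → 35 → 69 → 32 → 63 → 20 → 39 → 77 → 48 → 95 → 84 → 62
It first returns after 12 out-shuffles.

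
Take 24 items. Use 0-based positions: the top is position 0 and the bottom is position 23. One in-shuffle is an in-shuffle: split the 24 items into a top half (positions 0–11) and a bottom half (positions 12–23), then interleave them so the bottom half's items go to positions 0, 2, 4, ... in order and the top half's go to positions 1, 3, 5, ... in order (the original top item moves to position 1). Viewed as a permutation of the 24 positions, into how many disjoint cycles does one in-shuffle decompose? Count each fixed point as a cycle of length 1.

Trace each unvisited position around until it returns:
(0 1 3 7 15 6 ... len 20) (4 9 19 14)
2 cycles in total.

2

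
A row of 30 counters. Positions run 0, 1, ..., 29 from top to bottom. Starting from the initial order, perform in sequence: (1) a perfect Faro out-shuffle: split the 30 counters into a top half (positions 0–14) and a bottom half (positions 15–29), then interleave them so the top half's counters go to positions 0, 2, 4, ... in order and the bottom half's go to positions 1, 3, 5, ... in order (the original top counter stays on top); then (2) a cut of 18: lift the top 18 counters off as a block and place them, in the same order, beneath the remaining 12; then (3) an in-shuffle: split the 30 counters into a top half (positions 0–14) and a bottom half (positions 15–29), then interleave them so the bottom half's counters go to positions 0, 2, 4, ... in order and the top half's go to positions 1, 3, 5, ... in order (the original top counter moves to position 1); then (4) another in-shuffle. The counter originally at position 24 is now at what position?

7

Track the counter from position 24 forward through each operation:
  after op 1 (out-shuffle): 24 → 19
  after op 2 (cut 18): 19 → 1
  after op 3 (in-shuffle): 1 → 3
  after op 4 (in-shuffle): 3 → 7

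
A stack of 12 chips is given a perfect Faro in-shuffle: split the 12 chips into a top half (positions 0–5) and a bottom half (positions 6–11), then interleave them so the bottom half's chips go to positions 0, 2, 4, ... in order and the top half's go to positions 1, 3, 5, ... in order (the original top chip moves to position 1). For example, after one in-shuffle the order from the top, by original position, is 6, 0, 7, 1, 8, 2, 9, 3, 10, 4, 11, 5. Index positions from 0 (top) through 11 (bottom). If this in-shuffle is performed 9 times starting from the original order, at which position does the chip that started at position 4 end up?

11

Track the chip's position through each in-shuffle:
4 → 9 → 6 → 0 → 1 → 3 → 7 → 2 → 5 → 11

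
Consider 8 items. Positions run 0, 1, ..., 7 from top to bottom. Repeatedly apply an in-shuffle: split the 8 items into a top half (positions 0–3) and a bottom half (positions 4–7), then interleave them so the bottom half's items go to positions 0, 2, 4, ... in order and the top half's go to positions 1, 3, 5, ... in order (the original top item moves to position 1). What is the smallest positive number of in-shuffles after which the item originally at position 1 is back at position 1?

Follow position 1 under repeated in-shuffles:
1 → 3 → 7 → 6 → 4 → 0 → 1
It first returns after 6 in-shuffles.

6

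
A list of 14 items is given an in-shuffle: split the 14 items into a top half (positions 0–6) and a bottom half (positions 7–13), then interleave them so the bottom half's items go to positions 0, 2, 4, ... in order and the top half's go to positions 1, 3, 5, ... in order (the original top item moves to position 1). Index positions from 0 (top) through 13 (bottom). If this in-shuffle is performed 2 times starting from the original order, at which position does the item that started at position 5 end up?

Track the item's position through each in-shuffle:
5 → 11 → 8

8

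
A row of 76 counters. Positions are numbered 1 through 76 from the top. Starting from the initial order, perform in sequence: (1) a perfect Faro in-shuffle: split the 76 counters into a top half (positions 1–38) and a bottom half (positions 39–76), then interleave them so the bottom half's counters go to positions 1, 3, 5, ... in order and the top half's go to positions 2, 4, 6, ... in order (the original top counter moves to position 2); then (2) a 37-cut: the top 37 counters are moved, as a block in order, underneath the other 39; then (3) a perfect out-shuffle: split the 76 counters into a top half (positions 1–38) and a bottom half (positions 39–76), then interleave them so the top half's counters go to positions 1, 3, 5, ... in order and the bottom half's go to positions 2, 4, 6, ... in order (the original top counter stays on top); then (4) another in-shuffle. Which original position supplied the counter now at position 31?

Undo the operations in reverse order, starting from position 31:
  undo op 4 (in-shuffle, from bottom half): 31 ← 54
  undo op 3 (out-shuffle, from bottom half): 54 ← 65
  undo op 2 (cut 37): 65 ← 26
  undo op 1 (in-shuffle, from top half): 26 ← 13
So the counter at position 31 came from original position 13.

13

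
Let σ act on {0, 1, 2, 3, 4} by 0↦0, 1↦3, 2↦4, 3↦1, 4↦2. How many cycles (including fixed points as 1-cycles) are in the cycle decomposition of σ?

3

Cycle decomposition: (0) (1 3) (2 4).
3 cycles.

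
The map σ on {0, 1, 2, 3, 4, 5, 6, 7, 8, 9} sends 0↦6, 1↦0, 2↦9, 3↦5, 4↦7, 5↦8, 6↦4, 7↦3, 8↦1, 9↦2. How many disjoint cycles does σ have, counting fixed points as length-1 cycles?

2

Cycle decomposition: (0 6 4 7 3 5 8 1) (2 9).
2 cycles.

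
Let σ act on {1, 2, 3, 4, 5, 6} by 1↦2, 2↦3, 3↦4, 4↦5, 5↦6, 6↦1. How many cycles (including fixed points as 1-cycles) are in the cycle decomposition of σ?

Cycle decomposition: (1 2 3 4 5 6).
1 cycle.

1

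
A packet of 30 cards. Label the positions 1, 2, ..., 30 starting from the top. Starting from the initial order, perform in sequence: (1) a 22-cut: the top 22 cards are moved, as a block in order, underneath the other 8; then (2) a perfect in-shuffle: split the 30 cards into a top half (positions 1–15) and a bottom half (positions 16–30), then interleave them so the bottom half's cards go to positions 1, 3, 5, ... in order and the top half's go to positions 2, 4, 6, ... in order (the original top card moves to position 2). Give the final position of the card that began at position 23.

Track the card from position 23 forward through each operation:
  after op 1 (cut 22): 23 → 1
  after op 2 (in-shuffle): 1 → 2

2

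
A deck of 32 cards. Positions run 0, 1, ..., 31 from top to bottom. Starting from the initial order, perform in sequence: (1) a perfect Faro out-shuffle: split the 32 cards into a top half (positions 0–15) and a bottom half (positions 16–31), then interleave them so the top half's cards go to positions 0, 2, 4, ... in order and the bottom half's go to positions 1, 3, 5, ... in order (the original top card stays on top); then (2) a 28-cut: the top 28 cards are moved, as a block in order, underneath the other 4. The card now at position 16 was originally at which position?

Undo the operations in reverse order, starting from position 16:
  undo op 2 (cut 28): 16 ← 12
  undo op 1 (out-shuffle, from top half): 12 ← 6
So the card at position 16 came from original position 6.

6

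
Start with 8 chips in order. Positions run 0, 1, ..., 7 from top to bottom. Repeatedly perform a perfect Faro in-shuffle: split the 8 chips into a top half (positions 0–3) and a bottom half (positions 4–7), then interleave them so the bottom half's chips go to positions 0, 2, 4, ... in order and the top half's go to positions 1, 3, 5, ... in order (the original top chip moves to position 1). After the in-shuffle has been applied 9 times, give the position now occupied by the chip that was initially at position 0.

Track the chip's position through each in-shuffle:
0 → 1 → 3 → 7 → 6 → 4 → 0 → 1 → 3 → 7

7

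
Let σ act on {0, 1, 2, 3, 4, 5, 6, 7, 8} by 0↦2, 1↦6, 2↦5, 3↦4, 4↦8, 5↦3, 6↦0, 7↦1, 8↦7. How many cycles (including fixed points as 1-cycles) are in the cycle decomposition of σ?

1

Cycle decomposition: (0 2 5 3 4 8 7 1 6).
1 cycle.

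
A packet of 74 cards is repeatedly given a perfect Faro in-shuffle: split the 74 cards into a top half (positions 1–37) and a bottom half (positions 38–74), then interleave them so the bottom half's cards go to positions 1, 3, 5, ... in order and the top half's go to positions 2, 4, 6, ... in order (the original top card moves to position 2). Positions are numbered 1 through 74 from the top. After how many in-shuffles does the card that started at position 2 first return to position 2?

20

Follow position 2 under repeated in-shuffles:
2 → 4 → 8 → 16 → 32 → 64 → 53 → 31 → 62 → 49 → 23 → 46 → 17 → 34 → 68 → 61 → 47 → 19 → 38 → 1 → 2
It first returns after 20 in-shuffles.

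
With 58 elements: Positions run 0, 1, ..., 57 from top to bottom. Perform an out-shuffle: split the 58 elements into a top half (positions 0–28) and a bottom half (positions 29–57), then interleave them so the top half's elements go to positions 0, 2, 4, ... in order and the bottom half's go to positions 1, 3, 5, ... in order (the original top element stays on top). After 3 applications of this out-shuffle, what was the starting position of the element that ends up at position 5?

Work backwards from position 5, undoing one out-shuffle at a time:
5 ← 31 ← 44 ← 22
So the element now at position 5 started at position 22.

22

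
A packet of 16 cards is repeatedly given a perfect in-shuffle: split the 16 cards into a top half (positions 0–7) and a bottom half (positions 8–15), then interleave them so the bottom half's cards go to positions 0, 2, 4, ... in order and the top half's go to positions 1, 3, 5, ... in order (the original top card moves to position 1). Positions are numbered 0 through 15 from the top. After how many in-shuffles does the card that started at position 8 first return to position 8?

Follow position 8 under repeated in-shuffles:
8 → 0 → 1 → 3 → 7 → 15 → 14 → 12 → 8
It first returns after 8 in-shuffles.

8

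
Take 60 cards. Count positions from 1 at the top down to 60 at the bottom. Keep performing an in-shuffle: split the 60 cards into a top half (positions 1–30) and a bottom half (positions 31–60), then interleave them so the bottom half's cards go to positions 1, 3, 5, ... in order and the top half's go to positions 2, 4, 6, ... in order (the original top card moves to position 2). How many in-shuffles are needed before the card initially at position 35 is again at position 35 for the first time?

Follow position 35 under repeated in-shuffles:
35 → 9 → 18 → 36 → 11 → 22 → 44 → 27 → ... → 35 (length 60)
It first returns after 60 in-shuffles.

60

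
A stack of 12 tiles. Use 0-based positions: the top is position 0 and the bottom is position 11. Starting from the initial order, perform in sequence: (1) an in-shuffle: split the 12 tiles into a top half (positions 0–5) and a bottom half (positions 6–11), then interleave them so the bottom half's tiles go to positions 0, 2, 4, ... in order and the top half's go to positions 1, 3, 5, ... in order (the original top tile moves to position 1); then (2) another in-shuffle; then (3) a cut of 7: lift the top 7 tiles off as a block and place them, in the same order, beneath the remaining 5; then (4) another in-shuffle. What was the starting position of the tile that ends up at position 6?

10

Undo the operations in reverse order, starting from position 6:
  undo op 4 (in-shuffle, from bottom half): 6 ← 9
  undo op 3 (cut 7): 9 ← 4
  undo op 2 (in-shuffle, from bottom half): 4 ← 8
  undo op 1 (in-shuffle, from bottom half): 8 ← 10
So the tile at position 6 came from original position 10.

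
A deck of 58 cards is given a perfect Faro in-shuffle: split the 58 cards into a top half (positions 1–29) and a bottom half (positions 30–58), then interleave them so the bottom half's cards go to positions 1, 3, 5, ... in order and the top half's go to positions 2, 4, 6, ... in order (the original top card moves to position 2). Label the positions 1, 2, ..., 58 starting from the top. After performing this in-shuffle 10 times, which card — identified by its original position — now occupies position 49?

Work backwards from position 49, undoing one in-shuffle at a time:
49 ← 54 ← 27 ← 43 ← 51 ← 55 ← 57 ← 58 ← 29 ← 44 ← 22
So the card now at position 49 started at position 22.

22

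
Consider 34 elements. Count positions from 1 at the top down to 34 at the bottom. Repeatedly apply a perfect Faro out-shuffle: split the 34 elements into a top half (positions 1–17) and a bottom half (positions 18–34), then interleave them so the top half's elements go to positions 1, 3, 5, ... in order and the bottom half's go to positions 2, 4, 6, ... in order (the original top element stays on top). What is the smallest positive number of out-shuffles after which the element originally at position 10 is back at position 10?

Follow position 10 under repeated out-shuffles:
10 → 19 → 4 → 7 → 13 → 25 → 16 → 31 → 28 → 22 → 10
It first returns after 10 out-shuffles.

10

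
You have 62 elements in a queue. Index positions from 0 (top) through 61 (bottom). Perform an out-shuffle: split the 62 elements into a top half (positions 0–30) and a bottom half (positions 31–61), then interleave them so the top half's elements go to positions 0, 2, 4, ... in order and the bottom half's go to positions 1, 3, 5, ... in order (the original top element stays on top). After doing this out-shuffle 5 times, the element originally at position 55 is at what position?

52

Track the element's position through each out-shuffle:
55 → 49 → 37 → 13 → 26 → 52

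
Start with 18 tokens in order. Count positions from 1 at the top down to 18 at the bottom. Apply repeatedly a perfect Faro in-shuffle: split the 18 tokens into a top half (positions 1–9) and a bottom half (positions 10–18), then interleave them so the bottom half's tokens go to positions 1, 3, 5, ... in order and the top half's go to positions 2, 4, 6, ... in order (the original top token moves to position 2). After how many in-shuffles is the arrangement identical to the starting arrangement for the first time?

18

The in-shuffle permutes the 18 positions with cycle lengths [18].
Every token is home exactly when every cycle has completed a whole number of laps, i.e. after lcm(18) = 18 in-shuffles.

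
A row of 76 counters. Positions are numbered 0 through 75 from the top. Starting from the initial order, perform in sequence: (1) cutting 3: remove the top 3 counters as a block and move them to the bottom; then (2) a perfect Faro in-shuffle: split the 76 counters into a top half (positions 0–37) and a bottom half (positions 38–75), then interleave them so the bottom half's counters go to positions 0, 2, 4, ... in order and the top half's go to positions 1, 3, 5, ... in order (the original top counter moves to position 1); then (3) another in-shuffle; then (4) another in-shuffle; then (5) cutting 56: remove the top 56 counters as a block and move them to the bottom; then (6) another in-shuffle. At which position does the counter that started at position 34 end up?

Track the counter from position 34 forward through each operation:
  after op 1 (cut 3): 34 → 31
  after op 2 (in-shuffle): 31 → 63
  after op 3 (in-shuffle): 63 → 50
  after op 4 (in-shuffle): 50 → 24
  after op 5 (cut 56): 24 → 44
  after op 6 (in-shuffle): 44 → 12

12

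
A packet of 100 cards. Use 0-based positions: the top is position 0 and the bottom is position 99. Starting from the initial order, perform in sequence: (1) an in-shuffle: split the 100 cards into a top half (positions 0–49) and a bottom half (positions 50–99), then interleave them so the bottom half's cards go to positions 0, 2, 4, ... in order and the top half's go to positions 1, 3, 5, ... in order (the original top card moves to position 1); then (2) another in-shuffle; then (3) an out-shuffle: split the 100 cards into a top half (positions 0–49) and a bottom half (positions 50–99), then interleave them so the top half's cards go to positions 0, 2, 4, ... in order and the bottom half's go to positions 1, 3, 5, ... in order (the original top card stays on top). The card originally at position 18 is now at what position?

51

Track the card from position 18 forward through each operation:
  after op 1 (in-shuffle): 18 → 37
  after op 2 (in-shuffle): 37 → 75
  after op 3 (out-shuffle): 75 → 51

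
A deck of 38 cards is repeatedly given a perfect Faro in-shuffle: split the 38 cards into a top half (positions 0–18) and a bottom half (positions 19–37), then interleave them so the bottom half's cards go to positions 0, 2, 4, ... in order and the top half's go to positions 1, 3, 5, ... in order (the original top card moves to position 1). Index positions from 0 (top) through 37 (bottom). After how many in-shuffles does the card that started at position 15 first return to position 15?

Follow position 15 under repeated in-shuffles:
15 → 31 → 24 → 10 → 21 → 4 → 9 → 19 → 0 → 1 → 3 → 7 → 15
It first returns after 12 in-shuffles.

12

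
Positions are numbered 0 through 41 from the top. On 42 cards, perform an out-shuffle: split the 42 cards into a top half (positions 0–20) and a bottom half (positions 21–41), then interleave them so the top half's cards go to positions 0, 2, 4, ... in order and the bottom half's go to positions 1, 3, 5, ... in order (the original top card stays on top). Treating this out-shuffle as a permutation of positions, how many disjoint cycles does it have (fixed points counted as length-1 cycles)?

Trace each unvisited position around until it returns:
(0) (1 2 4 8 16 32 ... len 20) (3 6 12 24 7 14 ... len 20) (41)
4 cycles in total.

4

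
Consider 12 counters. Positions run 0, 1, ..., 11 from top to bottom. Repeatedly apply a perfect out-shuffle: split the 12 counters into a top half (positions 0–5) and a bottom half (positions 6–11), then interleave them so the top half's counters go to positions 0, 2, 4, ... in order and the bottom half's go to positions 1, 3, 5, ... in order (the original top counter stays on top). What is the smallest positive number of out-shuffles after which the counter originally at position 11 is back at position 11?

Position 11 is fixed by the out-shuffle; it is already back after 1 application.

1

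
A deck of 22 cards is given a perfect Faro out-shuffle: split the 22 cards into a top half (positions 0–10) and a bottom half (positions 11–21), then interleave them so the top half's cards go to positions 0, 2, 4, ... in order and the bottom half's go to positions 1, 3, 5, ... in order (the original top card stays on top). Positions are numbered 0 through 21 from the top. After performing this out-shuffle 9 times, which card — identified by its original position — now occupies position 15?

15

Work backwards from position 15, undoing one out-shuffle at a time:
15 ← 18 ← 9 ← 15 ← 18 ← 9 ← 15 ← 18 ← 9 ← 15
So the card now at position 15 started at position 15.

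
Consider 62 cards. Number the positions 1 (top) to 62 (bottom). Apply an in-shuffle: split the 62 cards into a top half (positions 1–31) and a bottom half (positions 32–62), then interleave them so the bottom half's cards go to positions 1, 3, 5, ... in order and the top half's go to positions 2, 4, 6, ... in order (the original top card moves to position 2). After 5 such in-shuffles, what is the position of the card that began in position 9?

36

Track the card's position through each in-shuffle:
9 → 18 → 36 → 9 → 18 → 36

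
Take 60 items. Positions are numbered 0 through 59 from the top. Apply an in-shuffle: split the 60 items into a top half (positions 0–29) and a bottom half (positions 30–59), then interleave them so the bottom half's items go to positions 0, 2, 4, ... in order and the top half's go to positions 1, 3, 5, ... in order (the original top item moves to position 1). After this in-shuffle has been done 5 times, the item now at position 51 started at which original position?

54

Work backwards from position 51, undoing one in-shuffle at a time:
51 ← 25 ← 12 ← 36 ← 48 ← 54
So the item now at position 51 started at position 54.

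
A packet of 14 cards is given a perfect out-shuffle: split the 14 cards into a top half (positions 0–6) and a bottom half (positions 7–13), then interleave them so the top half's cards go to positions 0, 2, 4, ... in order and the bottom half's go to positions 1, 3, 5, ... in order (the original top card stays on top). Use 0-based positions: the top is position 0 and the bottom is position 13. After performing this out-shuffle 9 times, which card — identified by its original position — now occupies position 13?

13

Work backwards from position 13, undoing one out-shuffle at a time:
13 ← 13 ← 13 ← 13 ← 13 ← 13 ← 13 ← 13 ← 13 ← 13
So the card now at position 13 started at position 13.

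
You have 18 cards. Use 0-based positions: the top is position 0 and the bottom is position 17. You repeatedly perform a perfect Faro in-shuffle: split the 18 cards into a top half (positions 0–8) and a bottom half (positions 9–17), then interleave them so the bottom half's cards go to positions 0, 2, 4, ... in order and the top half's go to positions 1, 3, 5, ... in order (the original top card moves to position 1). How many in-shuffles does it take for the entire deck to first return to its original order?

The in-shuffle permutes the 18 positions with cycle lengths [18].
Every card is home exactly when every cycle has completed a whole number of laps, i.e. after lcm(18) = 18 in-shuffles.

18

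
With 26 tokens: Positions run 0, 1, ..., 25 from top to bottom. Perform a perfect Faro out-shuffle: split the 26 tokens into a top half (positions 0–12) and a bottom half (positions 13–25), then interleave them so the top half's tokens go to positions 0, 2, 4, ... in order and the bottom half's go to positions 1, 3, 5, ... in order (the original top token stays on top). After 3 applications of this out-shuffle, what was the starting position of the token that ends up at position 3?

16

Work backwards from position 3, undoing one out-shuffle at a time:
3 ← 14 ← 7 ← 16
So the token now at position 3 started at position 16.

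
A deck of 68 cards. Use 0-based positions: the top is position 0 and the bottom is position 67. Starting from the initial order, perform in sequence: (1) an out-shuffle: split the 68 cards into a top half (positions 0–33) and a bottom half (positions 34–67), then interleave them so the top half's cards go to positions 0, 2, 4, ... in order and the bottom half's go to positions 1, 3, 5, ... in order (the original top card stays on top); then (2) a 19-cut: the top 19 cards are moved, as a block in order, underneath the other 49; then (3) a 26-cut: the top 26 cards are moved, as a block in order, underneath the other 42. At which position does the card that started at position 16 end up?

55

Track the card from position 16 forward through each operation:
  after op 1 (out-shuffle): 16 → 32
  after op 2 (cut 19): 32 → 13
  after op 3 (cut 26): 13 → 55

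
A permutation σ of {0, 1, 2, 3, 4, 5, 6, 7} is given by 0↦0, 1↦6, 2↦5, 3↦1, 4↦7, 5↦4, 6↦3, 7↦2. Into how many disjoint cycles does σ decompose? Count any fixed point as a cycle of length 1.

3

Cycle decomposition: (0) (1 6 3) (2 5 4 7).
3 cycles.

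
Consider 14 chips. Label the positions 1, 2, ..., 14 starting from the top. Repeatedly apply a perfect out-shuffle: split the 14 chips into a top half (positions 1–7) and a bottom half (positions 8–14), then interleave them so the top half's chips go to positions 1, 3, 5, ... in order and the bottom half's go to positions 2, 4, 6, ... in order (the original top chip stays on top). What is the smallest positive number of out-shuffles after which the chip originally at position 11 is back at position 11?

12

Follow position 11 under repeated out-shuffles:
11 → 8 → 2 → 3 → 5 → 9 → 4 → 7 → 13 → 12 → 10 → 6 → 11
It first returns after 12 out-shuffles.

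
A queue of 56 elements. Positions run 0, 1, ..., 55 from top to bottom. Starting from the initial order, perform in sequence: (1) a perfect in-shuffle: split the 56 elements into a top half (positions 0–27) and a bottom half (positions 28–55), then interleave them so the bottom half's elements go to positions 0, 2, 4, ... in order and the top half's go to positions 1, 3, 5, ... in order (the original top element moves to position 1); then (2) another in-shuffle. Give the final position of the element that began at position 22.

Track the element from position 22 forward through each operation:
  after op 1 (in-shuffle): 22 → 45
  after op 2 (in-shuffle): 45 → 34

34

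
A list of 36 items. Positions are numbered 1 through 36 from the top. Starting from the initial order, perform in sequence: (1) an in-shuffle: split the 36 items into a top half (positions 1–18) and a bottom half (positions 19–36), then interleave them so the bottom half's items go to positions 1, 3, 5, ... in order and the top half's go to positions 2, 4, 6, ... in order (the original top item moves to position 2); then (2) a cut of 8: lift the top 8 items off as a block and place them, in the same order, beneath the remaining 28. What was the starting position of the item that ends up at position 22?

Undo the operations in reverse order, starting from position 22:
  undo op 2 (cut 8): 22 ← 30
  undo op 1 (in-shuffle, from top half): 30 ← 15
So the item at position 22 came from original position 15.

15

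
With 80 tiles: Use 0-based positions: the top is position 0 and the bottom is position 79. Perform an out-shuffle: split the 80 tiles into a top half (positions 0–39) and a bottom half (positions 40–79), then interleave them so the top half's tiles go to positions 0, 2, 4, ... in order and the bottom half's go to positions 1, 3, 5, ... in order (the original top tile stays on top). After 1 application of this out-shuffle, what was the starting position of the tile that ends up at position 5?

42

Work backwards from position 5, undoing one out-shuffle at a time:
5 ← 42
So the tile now at position 5 started at position 42.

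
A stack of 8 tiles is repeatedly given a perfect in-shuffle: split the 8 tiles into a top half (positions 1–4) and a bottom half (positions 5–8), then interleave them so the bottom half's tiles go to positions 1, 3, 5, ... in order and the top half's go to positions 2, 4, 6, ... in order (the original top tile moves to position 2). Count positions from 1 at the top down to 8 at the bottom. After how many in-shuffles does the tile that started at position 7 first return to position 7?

Follow position 7 under repeated in-shuffles:
7 → 5 → 1 → 2 → 4 → 8 → 7
It first returns after 6 in-shuffles.

6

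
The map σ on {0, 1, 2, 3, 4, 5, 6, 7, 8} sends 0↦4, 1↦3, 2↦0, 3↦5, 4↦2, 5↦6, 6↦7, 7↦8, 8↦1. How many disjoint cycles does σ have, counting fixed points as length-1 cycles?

Cycle decomposition: (0 4 2) (1 3 5 6 7 8).
2 cycles.

2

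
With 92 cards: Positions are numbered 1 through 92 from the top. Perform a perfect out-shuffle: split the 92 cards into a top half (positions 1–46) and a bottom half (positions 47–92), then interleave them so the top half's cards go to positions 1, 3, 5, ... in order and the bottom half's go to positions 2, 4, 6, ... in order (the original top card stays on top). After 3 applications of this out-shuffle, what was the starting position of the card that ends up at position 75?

Work backwards from position 75, undoing one out-shuffle at a time:
75 ← 38 ← 65 ← 33
So the card now at position 75 started at position 33.

33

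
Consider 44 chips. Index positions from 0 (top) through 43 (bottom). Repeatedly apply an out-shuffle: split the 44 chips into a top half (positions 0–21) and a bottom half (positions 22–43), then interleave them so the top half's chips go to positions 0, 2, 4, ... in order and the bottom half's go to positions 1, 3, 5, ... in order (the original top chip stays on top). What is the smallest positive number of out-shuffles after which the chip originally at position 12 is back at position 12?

Follow position 12 under repeated out-shuffles:
12 → 24 → 5 → 10 → 20 → 40 → 37 → 31 → 19 → 38 → 33 → 23 → 3 → 6 → 12
It first returns after 14 out-shuffles.

14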